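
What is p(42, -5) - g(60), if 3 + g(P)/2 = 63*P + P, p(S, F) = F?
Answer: -7679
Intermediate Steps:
g(P) = -6 + 128*P (g(P) = -6 + 2*(63*P + P) = -6 + 2*(64*P) = -6 + 128*P)
p(42, -5) - g(60) = -5 - (-6 + 128*60) = -5 - (-6 + 7680) = -5 - 1*7674 = -5 - 7674 = -7679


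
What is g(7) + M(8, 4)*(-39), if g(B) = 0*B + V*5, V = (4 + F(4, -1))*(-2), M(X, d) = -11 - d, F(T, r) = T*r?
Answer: 585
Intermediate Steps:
V = 0 (V = (4 + 4*(-1))*(-2) = (4 - 4)*(-2) = 0*(-2) = 0)
g(B) = 0 (g(B) = 0*B + 0*5 = 0 + 0 = 0)
g(7) + M(8, 4)*(-39) = 0 + (-11 - 1*4)*(-39) = 0 + (-11 - 4)*(-39) = 0 - 15*(-39) = 0 + 585 = 585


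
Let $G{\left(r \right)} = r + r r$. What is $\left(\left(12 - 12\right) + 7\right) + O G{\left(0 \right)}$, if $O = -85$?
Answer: $7$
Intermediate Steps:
$G{\left(r \right)} = r + r^{2}$
$\left(\left(12 - 12\right) + 7\right) + O G{\left(0 \right)} = \left(\left(12 - 12\right) + 7\right) - 85 \cdot 0 \left(1 + 0\right) = \left(0 + 7\right) - 85 \cdot 0 \cdot 1 = 7 - 0 = 7 + 0 = 7$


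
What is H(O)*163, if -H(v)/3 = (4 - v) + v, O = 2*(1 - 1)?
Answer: -1956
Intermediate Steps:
O = 0 (O = 2*0 = 0)
H(v) = -12 (H(v) = -3*((4 - v) + v) = -3*4 = -12)
H(O)*163 = -12*163 = -1956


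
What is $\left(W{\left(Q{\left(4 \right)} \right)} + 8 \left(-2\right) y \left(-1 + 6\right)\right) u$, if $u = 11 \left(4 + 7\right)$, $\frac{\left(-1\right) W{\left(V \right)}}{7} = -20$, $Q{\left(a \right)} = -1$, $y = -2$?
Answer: $36300$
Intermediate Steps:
$W{\left(V \right)} = 140$ ($W{\left(V \right)} = \left(-7\right) \left(-20\right) = 140$)
$u = 121$ ($u = 11 \cdot 11 = 121$)
$\left(W{\left(Q{\left(4 \right)} \right)} + 8 \left(-2\right) y \left(-1 + 6\right)\right) u = \left(140 + 8 \left(-2\right) \left(- 2 \left(-1 + 6\right)\right)\right) 121 = \left(140 - 16 \left(\left(-2\right) 5\right)\right) 121 = \left(140 - -160\right) 121 = \left(140 + 160\right) 121 = 300 \cdot 121 = 36300$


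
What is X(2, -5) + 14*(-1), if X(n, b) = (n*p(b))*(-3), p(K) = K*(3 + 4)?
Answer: 196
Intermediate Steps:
p(K) = 7*K (p(K) = K*7 = 7*K)
X(n, b) = -21*b*n (X(n, b) = (n*(7*b))*(-3) = (7*b*n)*(-3) = -21*b*n)
X(2, -5) + 14*(-1) = -21*(-5)*2 + 14*(-1) = 210 - 14 = 196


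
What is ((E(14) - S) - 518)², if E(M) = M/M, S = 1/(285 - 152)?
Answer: 4728212644/17689 ≈ 2.6730e+5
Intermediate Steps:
S = 1/133 ≈ 0.0075188
E(M) = 1
((E(14) - S) - 518)² = ((1 - 1*1/133) - 518)² = ((1 - 1/133) - 518)² = (132/133 - 518)² = (-68762/133)² = 4728212644/17689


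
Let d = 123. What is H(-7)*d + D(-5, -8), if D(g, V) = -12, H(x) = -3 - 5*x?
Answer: 3924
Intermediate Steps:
H(-7)*d + D(-5, -8) = (-3 - 5*(-7))*123 - 12 = (-3 + 35)*123 - 12 = 32*123 - 12 = 3936 - 12 = 3924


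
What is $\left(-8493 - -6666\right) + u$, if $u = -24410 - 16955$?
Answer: $-43192$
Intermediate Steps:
$u = -41365$ ($u = -24410 - 16955 = -41365$)
$\left(-8493 - -6666\right) + u = \left(-8493 - -6666\right) - 41365 = \left(-8493 + 6666\right) - 41365 = -1827 - 41365 = -43192$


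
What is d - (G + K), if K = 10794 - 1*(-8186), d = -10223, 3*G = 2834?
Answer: -90443/3 ≈ -30148.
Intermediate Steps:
G = 2834/3 (G = (⅓)*2834 = 2834/3 ≈ 944.67)
K = 18980 (K = 10794 + 8186 = 18980)
d - (G + K) = -10223 - (2834/3 + 18980) = -10223 - 1*59774/3 = -10223 - 59774/3 = -90443/3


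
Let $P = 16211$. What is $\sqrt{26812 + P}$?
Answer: $\sqrt{43023} \approx 207.42$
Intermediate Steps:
$\sqrt{26812 + P} = \sqrt{26812 + 16211} = \sqrt{43023}$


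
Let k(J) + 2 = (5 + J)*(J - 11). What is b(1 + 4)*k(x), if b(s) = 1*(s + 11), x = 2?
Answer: -1040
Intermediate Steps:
b(s) = 11 + s (b(s) = 1*(11 + s) = 11 + s)
k(J) = -2 + (-11 + J)*(5 + J) (k(J) = -2 + (5 + J)*(J - 11) = -2 + (5 + J)*(-11 + J) = -2 + (-11 + J)*(5 + J))
b(1 + 4)*k(x) = (11 + (1 + 4))*(-57 + 2² - 6*2) = (11 + 5)*(-57 + 4 - 12) = 16*(-65) = -1040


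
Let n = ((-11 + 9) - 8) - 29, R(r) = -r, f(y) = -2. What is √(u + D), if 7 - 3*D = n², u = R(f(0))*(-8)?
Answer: I*√4686/3 ≈ 22.818*I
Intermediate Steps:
n = -39 (n = (-2 - 8) - 29 = -10 - 29 = -39)
u = -16 (u = -1*(-2)*(-8) = 2*(-8) = -16)
D = -1514/3 (D = 7/3 - ⅓*(-39)² = 7/3 - ⅓*1521 = 7/3 - 507 = -1514/3 ≈ -504.67)
√(u + D) = √(-16 - 1514/3) = √(-1562/3) = I*√4686/3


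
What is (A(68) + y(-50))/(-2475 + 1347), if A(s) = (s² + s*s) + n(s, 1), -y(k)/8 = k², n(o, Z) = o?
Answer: 2671/282 ≈ 9.4716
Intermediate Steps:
y(k) = -8*k²
A(s) = s + 2*s² (A(s) = (s² + s*s) + s = (s² + s²) + s = 2*s² + s = s + 2*s²)
(A(68) + y(-50))/(-2475 + 1347) = (68*(1 + 2*68) - 8*(-50)²)/(-2475 + 1347) = (68*(1 + 136) - 8*2500)/(-1128) = (68*137 - 20000)*(-1/1128) = (9316 - 20000)*(-1/1128) = -10684*(-1/1128) = 2671/282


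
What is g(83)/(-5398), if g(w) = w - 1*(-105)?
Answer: -94/2699 ≈ -0.034828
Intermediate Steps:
g(w) = 105 + w (g(w) = w + 105 = 105 + w)
g(83)/(-5398) = (105 + 83)/(-5398) = 188*(-1/5398) = -94/2699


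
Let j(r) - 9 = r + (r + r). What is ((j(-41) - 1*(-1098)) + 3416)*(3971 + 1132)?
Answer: 22453200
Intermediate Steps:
j(r) = 9 + 3*r (j(r) = 9 + (r + (r + r)) = 9 + (r + 2*r) = 9 + 3*r)
((j(-41) - 1*(-1098)) + 3416)*(3971 + 1132) = (((9 + 3*(-41)) - 1*(-1098)) + 3416)*(3971 + 1132) = (((9 - 123) + 1098) + 3416)*5103 = ((-114 + 1098) + 3416)*5103 = (984 + 3416)*5103 = 4400*5103 = 22453200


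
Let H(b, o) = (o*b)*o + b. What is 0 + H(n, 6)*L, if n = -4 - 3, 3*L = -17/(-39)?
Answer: -4403/117 ≈ -37.632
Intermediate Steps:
L = 17/117 (L = (-17/(-39))/3 = (-17*(-1/39))/3 = (⅓)*(17/39) = 17/117 ≈ 0.14530)
n = -7
H(b, o) = b + b*o² (H(b, o) = (b*o)*o + b = b*o² + b = b + b*o²)
0 + H(n, 6)*L = 0 - 7*(1 + 6²)*(17/117) = 0 - 7*(1 + 36)*(17/117) = 0 - 7*37*(17/117) = 0 - 259*17/117 = 0 - 4403/117 = -4403/117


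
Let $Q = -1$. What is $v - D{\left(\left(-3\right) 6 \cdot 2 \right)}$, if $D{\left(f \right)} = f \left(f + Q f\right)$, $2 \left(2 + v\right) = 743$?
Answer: $\frac{739}{2} \approx 369.5$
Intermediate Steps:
$v = \frac{739}{2}$ ($v = -2 + \frac{1}{2} \cdot 743 = -2 + \frac{743}{2} = \frac{739}{2} \approx 369.5$)
$D{\left(f \right)} = 0$ ($D{\left(f \right)} = f \left(f - f\right) = f 0 = 0$)
$v - D{\left(\left(-3\right) 6 \cdot 2 \right)} = \frac{739}{2} - 0 = \frac{739}{2} + 0 = \frac{739}{2}$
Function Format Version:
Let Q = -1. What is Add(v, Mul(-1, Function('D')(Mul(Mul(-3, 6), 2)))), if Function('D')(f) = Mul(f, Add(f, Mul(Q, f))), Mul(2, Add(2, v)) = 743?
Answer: Rational(739, 2) ≈ 369.50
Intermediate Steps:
v = Rational(739, 2) (v = Add(-2, Mul(Rational(1, 2), 743)) = Add(-2, Rational(743, 2)) = Rational(739, 2) ≈ 369.50)
Function('D')(f) = 0 (Function('D')(f) = Mul(f, Add(f, Mul(-1, f))) = Mul(f, 0) = 0)
Add(v, Mul(-1, Function('D')(Mul(Mul(-3, 6), 2)))) = Add(Rational(739, 2), Mul(-1, 0)) = Add(Rational(739, 2), 0) = Rational(739, 2)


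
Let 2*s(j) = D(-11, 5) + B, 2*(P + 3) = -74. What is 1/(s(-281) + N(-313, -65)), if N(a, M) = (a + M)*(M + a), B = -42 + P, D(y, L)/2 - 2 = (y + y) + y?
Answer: 1/142812 ≈ 7.0022e-6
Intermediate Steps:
P = -40 (P = -3 + (½)*(-74) = -3 - 37 = -40)
D(y, L) = 4 + 6*y (D(y, L) = 4 + 2*((y + y) + y) = 4 + 2*(2*y + y) = 4 + 2*(3*y) = 4 + 6*y)
B = -82 (B = -42 - 40 = -82)
s(j) = -72 (s(j) = ((4 + 6*(-11)) - 82)/2 = ((4 - 66) - 82)/2 = (-62 - 82)/2 = (½)*(-144) = -72)
N(a, M) = (M + a)² (N(a, M) = (M + a)*(M + a) = (M + a)²)
1/(s(-281) + N(-313, -65)) = 1/(-72 + (-65 - 313)²) = 1/(-72 + (-378)²) = 1/(-72 + 142884) = 1/142812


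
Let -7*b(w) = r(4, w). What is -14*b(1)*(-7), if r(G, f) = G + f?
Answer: -70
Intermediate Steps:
b(w) = -4/7 - w/7 (b(w) = -(4 + w)/7 = -4/7 - w/7)
-14*b(1)*(-7) = -14*(-4/7 - ⅐*1)*(-7) = -14*(-4/7 - ⅐)*(-7) = -14*(-5/7)*(-7) = 10*(-7) = -70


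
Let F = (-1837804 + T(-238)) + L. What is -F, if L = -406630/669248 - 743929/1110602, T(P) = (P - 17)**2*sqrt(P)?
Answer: 341495540101586159/185817041824 - 65025*I*sqrt(238) ≈ 1.8378e+6 - 1.0032e+6*I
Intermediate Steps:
T(P) = sqrt(P)*(-17 + P)**2 (T(P) = (-17 + P)**2*sqrt(P) = sqrt(P)*(-17 + P)**2)
L = -237369271663/185817041824 (L = -406630*1/669248 - 743929*1/1110602 = -203315/334624 - 743929/1110602 = -237369271663/185817041824 ≈ -1.2774)
F = -341495540101586159/185817041824 + 65025*I*sqrt(238) (F = (-1837804 + sqrt(-238)*(-17 - 238)**2) - 237369271663/185817041824 = (-1837804 + (I*sqrt(238))*(-255)**2) - 237369271663/185817041824 = (-1837804 + (I*sqrt(238))*65025) - 237369271663/185817041824 = (-1837804 + 65025*I*sqrt(238)) - 237369271663/185817041824 = -341495540101586159/185817041824 + 65025*I*sqrt(238) ≈ -1.8378e+6 + 1.0032e+6*I)
-F = -(-341495540101586159/185817041824 + 65025*I*sqrt(238)) = 341495540101586159/185817041824 - 65025*I*sqrt(238)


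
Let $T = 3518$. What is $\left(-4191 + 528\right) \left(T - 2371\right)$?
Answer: $-4201461$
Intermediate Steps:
$\left(-4191 + 528\right) \left(T - 2371\right) = \left(-4191 + 528\right) \left(3518 - 2371\right) = \left(-3663\right) 1147 = -4201461$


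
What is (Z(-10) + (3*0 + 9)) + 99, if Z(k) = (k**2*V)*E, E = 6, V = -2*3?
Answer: -3492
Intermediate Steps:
V = -6
Z(k) = -36*k**2 (Z(k) = (k**2*(-6))*6 = -6*k**2*6 = -36*k**2)
(Z(-10) + (3*0 + 9)) + 99 = (-36*(-10)**2 + (3*0 + 9)) + 99 = (-36*100 + (0 + 9)) + 99 = (-3600 + 9) + 99 = -3591 + 99 = -3492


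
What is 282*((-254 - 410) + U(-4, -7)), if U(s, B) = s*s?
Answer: -182736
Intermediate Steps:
U(s, B) = s²
282*((-254 - 410) + U(-4, -7)) = 282*((-254 - 410) + (-4)²) = 282*(-664 + 16) = 282*(-648) = -182736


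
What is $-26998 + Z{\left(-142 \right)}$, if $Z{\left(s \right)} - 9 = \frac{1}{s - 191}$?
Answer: $- \frac{8987338}{333} \approx -26989.0$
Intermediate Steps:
$Z{\left(s \right)} = 9 + \frac{1}{-191 + s}$ ($Z{\left(s \right)} = 9 + \frac{1}{s - 191} = 9 + \frac{1}{-191 + s}$)
$-26998 + Z{\left(-142 \right)} = -26998 + \frac{-1718 + 9 \left(-142\right)}{-191 - 142} = -26998 + \frac{-1718 - 1278}{-333} = -26998 - - \frac{2996}{333} = -26998 + \frac{2996}{333} = - \frac{8987338}{333}$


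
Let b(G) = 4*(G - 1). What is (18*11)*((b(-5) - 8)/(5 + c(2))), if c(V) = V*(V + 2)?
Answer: -6336/13 ≈ -487.38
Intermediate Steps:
c(V) = V*(2 + V)
b(G) = -4 + 4*G (b(G) = 4*(-1 + G) = -4 + 4*G)
(18*11)*((b(-5) - 8)/(5 + c(2))) = (18*11)*(((-4 + 4*(-5)) - 8)/(5 + 2*(2 + 2))) = 198*(((-4 - 20) - 8)/(5 + 2*4)) = 198*((-24 - 8)/(5 + 8)) = 198*(-32/13) = -6336/13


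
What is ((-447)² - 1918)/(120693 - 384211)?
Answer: -197891/263518 ≈ -0.75096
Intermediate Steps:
((-447)² - 1918)/(120693 - 384211) = (199809 - 1918)/(-263518) = 197891*(-1/263518) = -197891/263518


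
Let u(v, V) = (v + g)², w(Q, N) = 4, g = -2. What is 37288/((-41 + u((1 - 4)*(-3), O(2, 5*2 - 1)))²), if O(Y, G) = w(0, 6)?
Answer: 4661/8 ≈ 582.63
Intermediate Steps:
O(Y, G) = 4
u(v, V) = (-2 + v)² (u(v, V) = (v - 2)² = (-2 + v)²)
37288/((-41 + u((1 - 4)*(-3), O(2, 5*2 - 1)))²) = 37288/((-41 + (-2 + (1 - 4)*(-3))²)²) = 37288/((-41 + (-2 - 3*(-3))²)²) = 37288/((-41 + (-2 + 9)²)²) = 37288/((-41 + 7²)²) = 37288/((-41 + 49)²) = 37288/(8²) = 37288/64 = 37288*(1/64) = 4661/8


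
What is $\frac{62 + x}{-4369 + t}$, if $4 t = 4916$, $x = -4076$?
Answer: $\frac{2007}{1570} \approx 1.2783$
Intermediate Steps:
$t = 1229$ ($t = \frac{1}{4} \cdot 4916 = 1229$)
$\frac{62 + x}{-4369 + t} = \frac{62 - 4076}{-4369 + 1229} = - \frac{4014}{-3140} = \left(-4014\right) \left(- \frac{1}{3140}\right) = \frac{2007}{1570}$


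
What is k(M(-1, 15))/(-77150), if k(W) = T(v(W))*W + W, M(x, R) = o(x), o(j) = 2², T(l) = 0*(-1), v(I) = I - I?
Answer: -2/38575 ≈ -5.1847e-5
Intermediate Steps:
v(I) = 0
T(l) = 0
o(j) = 4
M(x, R) = 4
k(W) = W (k(W) = 0*W + W = 0 + W = W)
k(M(-1, 15))/(-77150) = 4/(-77150) = 4*(-1/77150) = -2/38575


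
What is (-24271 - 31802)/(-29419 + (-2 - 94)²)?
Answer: 56073/20203 ≈ 2.7755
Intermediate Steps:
(-24271 - 31802)/(-29419 + (-2 - 94)²) = -56073/(-29419 + (-96)²) = -56073/(-29419 + 9216) = -56073/(-20203) = -56073*(-1/20203) = 56073/20203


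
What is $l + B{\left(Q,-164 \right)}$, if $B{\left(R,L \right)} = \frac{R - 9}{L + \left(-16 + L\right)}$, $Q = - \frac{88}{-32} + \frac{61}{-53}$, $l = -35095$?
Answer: $- \frac{2559406591}{72928} \approx -35095.0$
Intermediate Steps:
$Q = \frac{339}{212}$ ($Q = \left(-88\right) \left(- \frac{1}{32}\right) + 61 \left(- \frac{1}{53}\right) = \frac{11}{4} - \frac{61}{53} = \frac{339}{212} \approx 1.5991$)
$B{\left(R,L \right)} = \frac{-9 + R}{-16 + 2 L}$
$l + B{\left(Q,-164 \right)} = -35095 + \frac{-9 + \frac{339}{212}}{2 \left(-8 - 164\right)} = -35095 + \frac{1}{2} \frac{1}{-172} \left(- \frac{1569}{212}\right) = -35095 + \frac{1}{2} \left(- \frac{1}{172}\right) \left(- \frac{1569}{212}\right) = -35095 + \frac{1569}{72928} = - \frac{2559406591}{72928}$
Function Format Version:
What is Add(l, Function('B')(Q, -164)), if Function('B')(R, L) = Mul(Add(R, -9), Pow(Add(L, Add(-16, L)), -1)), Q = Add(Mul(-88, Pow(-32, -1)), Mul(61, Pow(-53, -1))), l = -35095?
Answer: Rational(-2559406591, 72928) ≈ -35095.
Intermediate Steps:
Q = Rational(339, 212) (Q = Add(Mul(-88, Rational(-1, 32)), Mul(61, Rational(-1, 53))) = Add(Rational(11, 4), Rational(-61, 53)) = Rational(339, 212) ≈ 1.5991)
Function('B')(R, L) = Mul(Pow(Add(-16, Mul(2, L)), -1), Add(-9, R)) (Function('B')(R, L) = Mul(Add(-9, R), Pow(Add(-16, Mul(2, L)), -1)) = Mul(Pow(Add(-16, Mul(2, L)), -1), Add(-9, R)))
Add(l, Function('B')(Q, -164)) = Add(-35095, Mul(Rational(1, 2), Pow(Add(-8, -164), -1), Add(-9, Rational(339, 212)))) = Add(-35095, Mul(Rational(1, 2), Pow(-172, -1), Rational(-1569, 212))) = Add(-35095, Mul(Rational(1, 2), Rational(-1, 172), Rational(-1569, 212))) = Add(-35095, Rational(1569, 72928)) = Rational(-2559406591, 72928)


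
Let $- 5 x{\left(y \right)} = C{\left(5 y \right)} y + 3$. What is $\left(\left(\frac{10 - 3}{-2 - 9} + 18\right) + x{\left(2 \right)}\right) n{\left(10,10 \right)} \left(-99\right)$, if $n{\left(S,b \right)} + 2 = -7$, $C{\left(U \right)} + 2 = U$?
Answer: $\frac{60426}{5} \approx 12085.0$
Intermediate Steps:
$C{\left(U \right)} = -2 + U$
$n{\left(S,b \right)} = -9$ ($n{\left(S,b \right)} = -2 - 7 = -9$)
$x{\left(y \right)} = - \frac{3}{5} - \frac{y \left(-2 + 5 y\right)}{5}$ ($x{\left(y \right)} = - \frac{\left(-2 + 5 y\right) y + 3}{5} = - \frac{y \left(-2 + 5 y\right) + 3}{5} = - \frac{3 + y \left(-2 + 5 y\right)}{5} = - \frac{3}{5} - \frac{y \left(-2 + 5 y\right)}{5}$)
$\left(\left(\frac{10 - 3}{-2 - 9} + 18\right) + x{\left(2 \right)}\right) n{\left(10,10 \right)} \left(-99\right) = \left(\left(\frac{10 - 3}{-2 - 9} + 18\right) - \left(\frac{3}{5} + \frac{2 \left(-2 + 5 \cdot 2\right)}{5}\right)\right) \left(-9\right) \left(-99\right) = \left(\left(\frac{7}{-11} + 18\right) - \left(\frac{3}{5} + \frac{2 \left(-2 + 10\right)}{5}\right)\right) \left(-9\right) \left(-99\right) = \left(\left(7 \left(- \frac{1}{11}\right) + 18\right) - \left(\frac{3}{5} + \frac{2}{5} \cdot 8\right)\right) \left(-9\right) \left(-99\right) = \left(\left(- \frac{7}{11} + 18\right) - \frac{19}{5}\right) \left(-9\right) \left(-99\right) = \left(\frac{191}{11} - \frac{19}{5}\right) \left(-9\right) \left(-99\right) = \frac{746}{55} \left(-9\right) \left(-99\right) = \left(- \frac{6714}{55}\right) \left(-99\right) = \frac{60426}{5}$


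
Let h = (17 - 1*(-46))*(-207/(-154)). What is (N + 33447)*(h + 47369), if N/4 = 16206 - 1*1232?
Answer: 97448318483/22 ≈ 4.4295e+9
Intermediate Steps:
N = 59896 (N = 4*(16206 - 1*1232) = 4*(16206 - 1232) = 4*14974 = 59896)
h = 1863/22 (h = (17 + 46)*(-207*(-1/154)) = 63*(207/154) = 1863/22 ≈ 84.682)
(N + 33447)*(h + 47369) = (59896 + 33447)*(1863/22 + 47369) = 93343*(1043981/22) = 97448318483/22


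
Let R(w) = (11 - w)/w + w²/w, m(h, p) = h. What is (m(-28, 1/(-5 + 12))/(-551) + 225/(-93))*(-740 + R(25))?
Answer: 723735273/427025 ≈ 1694.8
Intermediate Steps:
R(w) = w + (11 - w)/w (R(w) = (11 - w)/w + w = w + (11 - w)/w)
(m(-28, 1/(-5 + 12))/(-551) + 225/(-93))*(-740 + R(25)) = (-28/(-551) + 225/(-93))*(-740 + (-1 + 25 + 11/25)) = (-28*(-1/551) + 225*(-1/93))*(-740 + (-1 + 25 + 11*(1/25))) = (28/551 - 75/31)*(-740 + (-1 + 25 + 11/25)) = -40457*(-740 + 611/25)/17081 = -40457/17081*(-17889/25) = 723735273/427025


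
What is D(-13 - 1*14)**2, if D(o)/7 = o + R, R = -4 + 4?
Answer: 35721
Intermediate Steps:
R = 0
D(o) = 7*o (D(o) = 7*(o + 0) = 7*o)
D(-13 - 1*14)**2 = (7*(-13 - 1*14))**2 = (7*(-13 - 14))**2 = (7*(-27))**2 = (-189)**2 = 35721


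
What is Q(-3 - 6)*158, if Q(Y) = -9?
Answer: -1422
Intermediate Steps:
Q(-3 - 6)*158 = -9*158 = -1422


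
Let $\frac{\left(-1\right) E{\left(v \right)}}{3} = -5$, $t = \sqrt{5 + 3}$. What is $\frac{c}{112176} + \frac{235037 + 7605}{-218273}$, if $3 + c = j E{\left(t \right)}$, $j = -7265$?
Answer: $- \frac{207339691}{99532488} \approx -2.0831$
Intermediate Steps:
$t = 2 \sqrt{2}$ ($t = \sqrt{8} = 2 \sqrt{2} \approx 2.8284$)
$E{\left(v \right)} = 15$ ($E{\left(v \right)} = \left(-3\right) \left(-5\right) = 15$)
$c = -108978$ ($c = -3 - 108975 = -108978$)
$\frac{c}{112176} + \frac{235037 + 7605}{-218273} = - \frac{108978}{112176} + \frac{235037 + 7605}{-218273} = \left(-108978\right) \frac{1}{112176} + 242642 \left(- \frac{1}{218273}\right) = - \frac{443}{456} - \frac{242642}{218273} = - \frac{207339691}{99532488}$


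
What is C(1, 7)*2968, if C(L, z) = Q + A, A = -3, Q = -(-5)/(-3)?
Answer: -41552/3 ≈ -13851.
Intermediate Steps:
Q = -5/3 (Q = -(-5)*(-1)/3 = -1*5/3 = -5/3 ≈ -1.6667)
C(L, z) = -14/3 (C(L, z) = -5/3 - 3 = -14/3)
C(1, 7)*2968 = -14/3*2968 = -41552/3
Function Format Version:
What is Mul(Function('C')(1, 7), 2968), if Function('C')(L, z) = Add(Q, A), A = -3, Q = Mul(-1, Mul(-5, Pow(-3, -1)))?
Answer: Rational(-41552, 3) ≈ -13851.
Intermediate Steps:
Q = Rational(-5, 3) (Q = Mul(-1, Mul(-5, Rational(-1, 3))) = Mul(-1, Rational(5, 3)) = Rational(-5, 3) ≈ -1.6667)
Function('C')(L, z) = Rational(-14, 3) (Function('C')(L, z) = Add(Rational(-5, 3), -3) = Rational(-14, 3))
Mul(Function('C')(1, 7), 2968) = Mul(Rational(-14, 3), 2968) = Rational(-41552, 3)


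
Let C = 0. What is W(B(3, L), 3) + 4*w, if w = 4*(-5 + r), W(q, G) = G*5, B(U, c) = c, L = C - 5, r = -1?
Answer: -81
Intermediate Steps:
L = -5 (L = 0 - 5 = -5)
W(q, G) = 5*G
w = -24 (w = 4*(-5 - 1) = 4*(-6) = -24)
W(B(3, L), 3) + 4*w = 5*3 + 4*(-24) = 15 - 96 = -81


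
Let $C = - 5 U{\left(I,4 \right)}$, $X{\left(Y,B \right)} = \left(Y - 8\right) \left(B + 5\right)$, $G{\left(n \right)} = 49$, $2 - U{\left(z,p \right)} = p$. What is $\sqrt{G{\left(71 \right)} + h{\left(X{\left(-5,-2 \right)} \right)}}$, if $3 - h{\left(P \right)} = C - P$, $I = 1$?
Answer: $\sqrt{3} \approx 1.732$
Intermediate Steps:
$U{\left(z,p \right)} = 2 - p$
$X{\left(Y,B \right)} = \left(-8 + Y\right) \left(5 + B\right)$
$C = 10$ ($C = - 5 \left(2 - 4\right) = \left(-5\right) \left(-2\right) = 10$)
$h{\left(P \right)} = -7 + P$ ($h{\left(P \right)} = 3 - \left(10 - P\right) = 3 + \left(-10 + P\right) = -7 + P$)
$\sqrt{G{\left(71 \right)} + h{\left(X{\left(-5,-2 \right)} \right)}} = \sqrt{49 - 46} = \sqrt{3}$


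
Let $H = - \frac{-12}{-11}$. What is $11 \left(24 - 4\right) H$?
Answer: $-240$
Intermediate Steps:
$H = - \frac{12}{11}$ ($H = - \frac{\left(-12\right) \left(-1\right)}{11} = \left(-1\right) \frac{12}{11} = - \frac{12}{11} \approx -1.0909$)
$11 \left(24 - 4\right) H = 11 \left(24 - 4\right) \left(- \frac{12}{11}\right) = 11 \cdot 20 \left(- \frac{12}{11}\right) = 220 \left(- \frac{12}{11}\right) = -240$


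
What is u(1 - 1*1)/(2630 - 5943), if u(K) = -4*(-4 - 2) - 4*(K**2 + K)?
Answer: -24/3313 ≈ -0.0072442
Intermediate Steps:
u(K) = 24 - 4*K - 4*K**2 (u(K) = -4*(-6) - 4*(K + K**2) = 24 + (-4*K - 4*K**2) = 24 - 4*K - 4*K**2)
u(1 - 1*1)/(2630 - 5943) = (24 - 4*(1 - 1*1) - 4*(1 - 1*1)**2)/(2630 - 5943) = (24 - 4*(1 - 1) - 4*(1 - 1)**2)/(-3313) = (24 - 4*0 - 4*0**2)*(-1/3313) = (24 + 0 - 4*0)*(-1/3313) = (24 + 0 + 0)*(-1/3313) = 24*(-1/3313) = -24/3313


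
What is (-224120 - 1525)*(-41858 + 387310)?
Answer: -77949516540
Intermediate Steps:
(-224120 - 1525)*(-41858 + 387310) = -225645*345452 = -77949516540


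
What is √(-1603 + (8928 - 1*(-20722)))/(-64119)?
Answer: -√28047/64119 ≈ -0.0026119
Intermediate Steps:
√(-1603 + (8928 - 1*(-20722)))/(-64119) = √(-1603 + (8928 + 20722))*(-1/64119) = √(-1603 + 29650)*(-1/64119) = √28047*(-1/64119) = -√28047/64119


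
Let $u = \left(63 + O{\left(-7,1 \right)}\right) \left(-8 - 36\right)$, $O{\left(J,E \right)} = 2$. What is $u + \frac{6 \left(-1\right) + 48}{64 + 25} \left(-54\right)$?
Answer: $- \frac{256808}{89} \approx -2885.5$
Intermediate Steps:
$u = -2860$ ($u = \left(63 + 2\right) \left(-8 - 36\right) = 65 \left(-44\right) = -2860$)
$u + \frac{6 \left(-1\right) + 48}{64 + 25} \left(-54\right) = -2860 + \frac{6 \left(-1\right) + 48}{64 + 25} \left(-54\right) = -2860 + \frac{-6 + 48}{89} \left(-54\right) = -2860 + 42 \cdot \frac{1}{89} \left(-54\right) = -2860 + \frac{42}{89} \left(-54\right) = -2860 - \frac{2268}{89} = - \frac{256808}{89}$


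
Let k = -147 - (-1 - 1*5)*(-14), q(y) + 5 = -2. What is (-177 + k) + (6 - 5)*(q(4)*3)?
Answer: -429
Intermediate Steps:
q(y) = -7 (q(y) = -5 - 2 = -7)
k = -231 (k = -147 - (-1 - 5)*(-14) = -147 - (-6)*(-14) = -147 - 1*84 = -147 - 84 = -231)
(-177 + k) + (6 - 5)*(q(4)*3) = (-177 - 231) + (6 - 5)*(-7*3) = -408 + 1*(-21) = -408 - 21 = -429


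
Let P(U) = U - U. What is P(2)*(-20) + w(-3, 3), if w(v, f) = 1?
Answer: 1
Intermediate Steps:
P(U) = 0
P(2)*(-20) + w(-3, 3) = 0*(-20) + 1 = 0 + 1 = 1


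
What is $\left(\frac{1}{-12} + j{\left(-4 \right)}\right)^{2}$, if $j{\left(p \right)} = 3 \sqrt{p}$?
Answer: $- \frac{5183}{144} - i \approx -35.993 - 1.0 i$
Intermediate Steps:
$\left(\frac{1}{-12} + j{\left(-4 \right)}\right)^{2} = \left(\frac{1}{-12} + 3 \sqrt{-4}\right)^{2} = \left(- \frac{1}{12} + 3 \cdot 2 i\right)^{2} = \left(- \frac{1}{12} + 6 i\right)^{2}$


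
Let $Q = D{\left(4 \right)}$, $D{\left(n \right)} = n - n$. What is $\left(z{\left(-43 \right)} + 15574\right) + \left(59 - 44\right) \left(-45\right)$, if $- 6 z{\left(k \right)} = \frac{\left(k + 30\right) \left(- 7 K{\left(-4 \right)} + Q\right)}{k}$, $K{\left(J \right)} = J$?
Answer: $\frac{1921789}{129} \approx 14898.0$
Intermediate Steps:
$D{\left(n \right)} = 0$
$Q = 0$
$z{\left(k \right)} = - \frac{840 + 28 k}{6 k}$ ($z{\left(k \right)} = - \frac{\left(k + 30\right) \left(\left(-7\right) \left(-4\right) + 0\right) \frac{1}{k}}{6} = - \frac{\left(30 + k\right) \left(28 + 0\right) \frac{1}{k}}{6} = - \frac{\left(30 + k\right) 28 \frac{1}{k}}{6} = - \frac{\left(840 + 28 k\right) \frac{1}{k}}{6} = - \frac{\frac{1}{k} \left(840 + 28 k\right)}{6} = - \frac{840 + 28 k}{6 k}$)
$\left(z{\left(-43 \right)} + 15574\right) + \left(59 - 44\right) \left(-45\right) = \left(\left(- \frac{14}{3} - \frac{140}{-43}\right) + 15574\right) + \left(59 - 44\right) \left(-45\right) = \left(\left(- \frac{14}{3} - - \frac{140}{43}\right) + 15574\right) + 15 \left(-45\right) = \left(\left(- \frac{14}{3} + \frac{140}{43}\right) + 15574\right) - 675 = \left(- \frac{182}{129} + 15574\right) - 675 = \frac{2008864}{129} - 675 = \frac{1921789}{129}$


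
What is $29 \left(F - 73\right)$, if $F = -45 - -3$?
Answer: $-3335$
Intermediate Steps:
$F = -42$ ($F = -45 + 3 = -42$)
$29 \left(F - 73\right) = 29 \left(-42 - 73\right) = 29 \left(-115\right) = -3335$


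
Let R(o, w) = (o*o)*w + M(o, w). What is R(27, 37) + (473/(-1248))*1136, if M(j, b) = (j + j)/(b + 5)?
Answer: 14492879/546 ≈ 26544.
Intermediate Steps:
M(j, b) = 2*j/(5 + b) (M(j, b) = (2*j)/(5 + b) = 2*j/(5 + b))
R(o, w) = w*o**2 + 2*o/(5 + w) (R(o, w) = (o*o)*w + 2*o/(5 + w) = o**2*w + 2*o/(5 + w) = w*o**2 + 2*o/(5 + w))
R(27, 37) + (473/(-1248))*1136 = 27*(2 + 27*37*(5 + 37))/(5 + 37) + (473/(-1248))*1136 = 27*(2 + 27*37*42)/42 + (473*(-1/1248))*1136 = 27*(1/42)*(2 + 41958) - 473/1248*1136 = 27*(1/42)*41960 - 33583/78 = 188820/7 - 33583/78 = 14492879/546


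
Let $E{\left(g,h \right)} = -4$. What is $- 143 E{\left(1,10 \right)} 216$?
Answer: $123552$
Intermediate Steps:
$- 143 E{\left(1,10 \right)} 216 = \left(-143\right) \left(-4\right) 216 = 572 \cdot 216 = 123552$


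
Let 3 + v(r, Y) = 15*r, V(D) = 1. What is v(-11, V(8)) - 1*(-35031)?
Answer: 34863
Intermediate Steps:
v(r, Y) = -3 + 15*r
v(-11, V(8)) - 1*(-35031) = (-3 + 15*(-11)) - 1*(-35031) = (-3 - 165) + 35031 = -168 + 35031 = 34863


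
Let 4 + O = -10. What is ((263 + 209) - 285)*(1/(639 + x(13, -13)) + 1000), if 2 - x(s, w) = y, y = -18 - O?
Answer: 120615187/645 ≈ 1.8700e+5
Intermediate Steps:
O = -14 (O = -4 - 10 = -14)
y = -4 (y = -18 - 1*(-14) = -18 + 14 = -4)
x(s, w) = 6 (x(s, w) = 2 - 1*(-4) = 2 + 4 = 6)
((263 + 209) - 285)*(1/(639 + x(13, -13)) + 1000) = ((263 + 209) - 285)*(1/(639 + 6) + 1000) = (472 - 285)*(1/645 + 1000) = 187*(1/645 + 1000) = 187*(645001/645) = 120615187/645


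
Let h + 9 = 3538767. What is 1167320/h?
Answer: 583660/1769379 ≈ 0.32987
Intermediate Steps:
h = 3538758 (h = -9 + 3538767 = 3538758)
1167320/h = 1167320/3538758 = 1167320*(1/3538758) = 583660/1769379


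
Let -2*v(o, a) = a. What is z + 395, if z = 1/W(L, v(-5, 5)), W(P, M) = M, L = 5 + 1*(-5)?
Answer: 1973/5 ≈ 394.60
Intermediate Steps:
L = 0 (L = 5 - 5 = 0)
v(o, a) = -a/2
z = -2/5 (z = 1/(-1/2*5) = 1/(-5/2) = -2/5 ≈ -0.40000)
z + 395 = -2/5 + 395 = 1973/5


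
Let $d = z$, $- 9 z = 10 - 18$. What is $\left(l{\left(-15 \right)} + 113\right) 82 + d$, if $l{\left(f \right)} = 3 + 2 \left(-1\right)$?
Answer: $\frac{84140}{9} \approx 9348.9$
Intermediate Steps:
$l{\left(f \right)} = 1$ ($l{\left(f \right)} = 3 - 2 = 1$)
$z = \frac{8}{9}$ ($z = - \frac{10 - 18}{9} = \left(- \frac{1}{9}\right) \left(-8\right) = \frac{8}{9} \approx 0.88889$)
$d = \frac{8}{9} \approx 0.88889$
$\left(l{\left(-15 \right)} + 113\right) 82 + d = \left(1 + 113\right) 82 + \frac{8}{9} = 114 \cdot 82 + \frac{8}{9} = 9348 + \frac{8}{9} = \frac{84140}{9}$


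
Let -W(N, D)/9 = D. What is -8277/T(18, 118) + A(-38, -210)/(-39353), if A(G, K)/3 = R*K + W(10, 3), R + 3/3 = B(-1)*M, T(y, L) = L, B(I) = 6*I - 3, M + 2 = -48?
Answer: -4954857/78706 ≈ -62.954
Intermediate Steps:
M = -50 (M = -2 - 48 = -50)
W(N, D) = -9*D
B(I) = -3 + 6*I
R = 449 (R = -1 + (-3 + 6*(-1))*(-50) = -1 + (-3 - 6)*(-50) = -1 - 9*(-50) = -1 + 450 = 449)
A(G, K) = -81 + 1347*K (A(G, K) = 3*(449*K - 9*3) = 3*(449*K - 27) = 3*(-27 + 449*K) = -81 + 1347*K)
-8277/T(18, 118) + A(-38, -210)/(-39353) = -8277/118 + (-81 + 1347*(-210))/(-39353) = -8277*1/118 + (-81 - 282870)*(-1/39353) = -8277/118 - 282951*(-1/39353) = -8277/118 + 282951/39353 = -4954857/78706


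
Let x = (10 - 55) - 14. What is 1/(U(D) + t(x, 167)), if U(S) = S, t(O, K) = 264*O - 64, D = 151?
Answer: -1/15489 ≈ -6.4562e-5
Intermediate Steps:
x = -59 (x = -45 - 14 = -59)
t(O, K) = -64 + 264*O
1/(U(D) + t(x, 167)) = 1/(151 + (-64 + 264*(-59))) = 1/(151 + (-64 - 15576)) = 1/(151 - 15640) = 1/(-15489) = -1/15489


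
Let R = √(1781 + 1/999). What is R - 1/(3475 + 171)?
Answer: -1/3646 + 2*√49373355/333 ≈ 42.202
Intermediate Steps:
R = 2*√49373355/333 (R = √(1781 + 1/999) = √(1779220/999) = 2*√49373355/333 ≈ 42.202)
R - 1/(3475 + 171) = 2*√49373355/333 - 1/(3475 + 171) = 2*√49373355/333 - 1/3646 = -1/3646 + 2*√49373355/333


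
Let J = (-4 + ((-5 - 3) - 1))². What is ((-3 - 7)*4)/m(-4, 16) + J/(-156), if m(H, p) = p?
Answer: -43/12 ≈ -3.5833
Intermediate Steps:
J = 169 (J = (-4 + (-8 - 1))² = (-4 - 9)² = (-13)² = 169)
((-3 - 7)*4)/m(-4, 16) + J/(-156) = ((-3 - 7)*4)/16 + 169/(-156) = -10*4*(1/16) + 169*(-1/156) = -40*1/16 - 13/12 = -5/2 - 13/12 = -43/12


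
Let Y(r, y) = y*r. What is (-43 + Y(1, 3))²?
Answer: 1600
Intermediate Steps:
Y(r, y) = r*y
(-43 + Y(1, 3))² = (-43 + 1*3)² = (-43 + 3)² = (-40)² = 1600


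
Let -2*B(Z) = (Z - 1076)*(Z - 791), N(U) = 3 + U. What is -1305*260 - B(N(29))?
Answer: 56898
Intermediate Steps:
B(Z) = -(-1076 + Z)*(-791 + Z)/2 (B(Z) = -(Z - 1076)*(Z - 791)/2 = -(-1076 + Z)*(-791 + Z)/2)
-1305*260 - B(N(29)) = -1305*260 - (-425558 - (3 + 29)²/2 + 1867*(3 + 29)/2) = -339300 - (-425558 - ½*32² + (1867/2)*32) = -339300 - (-425558 - ½*1024 + 29872) = -339300 - (-425558 - 512 + 29872) = -339300 - 1*(-396198) = -339300 + 396198 = 56898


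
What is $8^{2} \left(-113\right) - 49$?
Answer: $-7281$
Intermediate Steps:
$8^{2} \left(-113\right) - 49 = 64 \left(-113\right) - 49 = -7232 - 49 = -7281$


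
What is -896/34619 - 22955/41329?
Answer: -831709929/1430768651 ≈ -0.58130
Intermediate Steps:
-896/34619 - 22955/41329 = -831709929/1430768651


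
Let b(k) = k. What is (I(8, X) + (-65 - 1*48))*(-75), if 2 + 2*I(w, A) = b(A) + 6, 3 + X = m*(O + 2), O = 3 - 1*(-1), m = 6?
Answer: 14175/2 ≈ 7087.5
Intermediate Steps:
O = 4 (O = 3 + 1 = 4)
X = 33 (X = -3 + 6*(4 + 2) = -3 + 6*6 = -3 + 36 = 33)
I(w, A) = 2 + A/2 (I(w, A) = -1 + (A + 6)/2 = -1 + (6 + A)/2 = -1 + (3 + A/2) = 2 + A/2)
(I(8, X) + (-65 - 1*48))*(-75) = ((2 + (1/2)*33) + (-65 - 1*48))*(-75) = ((2 + 33/2) + (-65 - 48))*(-75) = (37/2 - 113)*(-75) = -189/2*(-75) = 14175/2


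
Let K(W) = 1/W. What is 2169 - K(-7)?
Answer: 15184/7 ≈ 2169.1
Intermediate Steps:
K(W) = 1/W
2169 - K(-7) = 2169 - 1/(-7) = 2169 - 1*(-⅐) = 2169 + ⅐ = 15184/7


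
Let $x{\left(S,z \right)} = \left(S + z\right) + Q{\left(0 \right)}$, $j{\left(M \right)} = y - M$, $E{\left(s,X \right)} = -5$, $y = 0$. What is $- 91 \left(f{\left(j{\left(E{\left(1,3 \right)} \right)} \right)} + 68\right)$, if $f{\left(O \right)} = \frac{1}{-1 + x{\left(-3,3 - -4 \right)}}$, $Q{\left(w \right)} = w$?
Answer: $- \frac{18655}{3} \approx -6218.3$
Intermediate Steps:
$j{\left(M \right)} = - M$ ($j{\left(M \right)} = 0 - M = - M$)
$x{\left(S,z \right)} = S + z$ ($x{\left(S,z \right)} = \left(S + z\right) + 0 = S + z$)
$f{\left(O \right)} = \frac{1}{3}$ ($f{\left(O \right)} = \frac{1}{-1 + \left(-3 + \left(3 - -4\right)\right)} = \frac{1}{-1 + \left(-3 + \left(3 + 4\right)\right)} = \frac{1}{-1 + \left(-3 + 7\right)} = \frac{1}{-1 + 4} = \frac{1}{3}$)
$- 91 \left(f{\left(j{\left(E{\left(1,3 \right)} \right)} \right)} + 68\right) = - 91 \left(\frac{1}{3} + 68\right) = \left(-91\right) \frac{205}{3} = - \frac{18655}{3}$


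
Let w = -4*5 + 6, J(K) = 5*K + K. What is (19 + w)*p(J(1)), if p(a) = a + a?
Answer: 60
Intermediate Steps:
J(K) = 6*K
w = -14 (w = -20 + 6 = -14)
p(a) = 2*a
(19 + w)*p(J(1)) = (19 - 14)*(2*(6*1)) = 5*(2*6) = 5*12 = 60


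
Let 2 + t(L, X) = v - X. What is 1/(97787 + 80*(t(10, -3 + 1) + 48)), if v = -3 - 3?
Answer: 1/101147 ≈ 9.8866e-6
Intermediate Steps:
v = -6
t(L, X) = -8 - X (t(L, X) = -2 + (-6 - X) = -8 - X)
1/(97787 + 80*(t(10, -3 + 1) + 48)) = 1/(97787 + 80*((-8 - (-3 + 1)) + 48)) = 1/(97787 + 80*((-8 - 1*(-2)) + 48)) = 1/(97787 + 80*((-8 + 2) + 48)) = 1/(97787 + 80*(-6 + 48)) = 1/(97787 + 80*42) = 1/(97787 + 3360) = 1/101147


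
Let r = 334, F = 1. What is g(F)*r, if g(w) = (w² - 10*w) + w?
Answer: -2672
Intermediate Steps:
g(w) = w² - 9*w
g(F)*r = (1*(-9 + 1))*334 = (1*(-8))*334 = -8*334 = -2672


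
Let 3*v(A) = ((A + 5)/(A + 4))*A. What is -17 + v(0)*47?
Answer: -17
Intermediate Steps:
v(A) = A*(5 + A)/(3*(4 + A)) (v(A) = (((A + 5)/(A + 4))*A)/3 = (((5 + A)/(4 + A))*A)/3 = (A*(5 + A)/(4 + A))/3 = A*(5 + A)/(3*(4 + A)))
-17 + v(0)*47 = -17 + ((⅓)*0*(5 + 0)/(4 + 0))*47 = -17 + ((⅓)*0*5/4)*47 = -17 + ((⅓)*0*(¼)*5)*47 = -17 + 0*47 = -17 + 0 = -17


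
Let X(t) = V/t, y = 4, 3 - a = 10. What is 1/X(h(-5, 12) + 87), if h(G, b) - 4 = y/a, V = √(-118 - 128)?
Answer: -211*I*√246/574 ≈ -5.7655*I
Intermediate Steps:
a = -7 (a = 3 - 1*10 = 3 - 10 = -7)
V = I*√246 (V = √(-246) = I*√246 ≈ 15.684*I)
h(G, b) = 24/7 (h(G, b) = 4 + 4/(-7) = 4 + 4*(-⅐) = 4 - 4/7 = 24/7)
X(t) = I*√246/t (X(t) = (I*√246)/t = I*√246/t)
1/X(h(-5, 12) + 87) = 1/(I*√246/(24/7 + 87)) = 1/(I*√246/(633/7)) = 1/(I*√246*(7/633)) = 1/(7*I*√246/633) = -211*I*√246/574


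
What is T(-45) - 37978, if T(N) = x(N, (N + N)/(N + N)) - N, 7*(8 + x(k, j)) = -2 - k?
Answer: -265544/7 ≈ -37935.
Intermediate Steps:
x(k, j) = -58/7 - k/7 (x(k, j) = -8 + (-2 - k)/7 = -8 + (-2/7 - k/7) = -58/7 - k/7)
T(N) = -58/7 - 8*N/7 (T(N) = (-58/7 - N/7) - N = -58/7 - 8*N/7)
T(-45) - 37978 = (-58/7 - 8/7*(-45)) - 37978 = (-58/7 + 360/7) - 37978 = 302/7 - 37978 = -265544/7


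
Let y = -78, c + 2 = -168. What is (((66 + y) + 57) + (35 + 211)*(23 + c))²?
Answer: 1304437689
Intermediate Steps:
c = -170 (c = -2 - 168 = -170)
(((66 + y) + 57) + (35 + 211)*(23 + c))² = (((66 - 78) + 57) + (35 + 211)*(23 - 170))² = ((-12 + 57) + 246*(-147))² = (45 - 36162)² = (-36117)² = 1304437689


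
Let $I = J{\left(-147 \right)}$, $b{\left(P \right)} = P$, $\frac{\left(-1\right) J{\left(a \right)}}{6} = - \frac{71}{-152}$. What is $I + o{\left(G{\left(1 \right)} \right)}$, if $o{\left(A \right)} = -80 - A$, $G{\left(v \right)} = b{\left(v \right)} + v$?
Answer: $- \frac{6445}{76} \approx -84.803$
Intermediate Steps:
$J{\left(a \right)} = - \frac{213}{76}$ ($J{\left(a \right)} = - 6 \left(- \frac{71}{-152}\right) = - 6 \left(\left(-71\right) \left(- \frac{1}{152}\right)\right) = \left(-6\right) \frac{71}{152} = - \frac{213}{76}$)
$I = - \frac{213}{76} \approx -2.8026$
$G{\left(v \right)} = 2 v$ ($G{\left(v \right)} = v + v = 2 v$)
$I + o{\left(G{\left(1 \right)} \right)} = - \frac{213}{76} - \left(80 + 2 \cdot 1\right) = - \frac{213}{76} - 82 = - \frac{6445}{76}$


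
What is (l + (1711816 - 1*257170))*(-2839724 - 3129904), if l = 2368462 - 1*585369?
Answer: -19328097391092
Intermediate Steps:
l = 1783093 (l = 2368462 - 585369 = 1783093)
(l + (1711816 - 1*257170))*(-2839724 - 3129904) = (1783093 + (1711816 - 1*257170))*(-2839724 - 3129904) = (1783093 + (1711816 - 257170))*(-5969628) = (1783093 + 1454646)*(-5969628) = 3237739*(-5969628) = -19328097391092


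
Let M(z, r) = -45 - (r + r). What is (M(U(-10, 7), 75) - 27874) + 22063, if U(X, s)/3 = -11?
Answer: -6006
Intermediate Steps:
U(X, s) = -33 (U(X, s) = 3*(-11) = -33)
M(z, r) = -45 - 2*r
(M(U(-10, 7), 75) - 27874) + 22063 = ((-45 - 2*75) - 27874) + 22063 = ((-45 - 150) - 27874) + 22063 = (-195 - 27874) + 22063 = -28069 + 22063 = -6006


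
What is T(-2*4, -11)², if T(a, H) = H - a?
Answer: 9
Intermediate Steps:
T(-2*4, -11)² = (-11 - (-2)*4)² = (-11 - 1*(-8))² = (-11 + 8)² = (-3)² = 9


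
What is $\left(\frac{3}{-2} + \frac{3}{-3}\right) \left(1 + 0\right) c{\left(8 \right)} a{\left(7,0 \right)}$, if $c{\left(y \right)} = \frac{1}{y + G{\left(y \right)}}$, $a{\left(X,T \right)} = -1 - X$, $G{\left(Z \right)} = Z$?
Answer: $\frac{5}{4} \approx 1.25$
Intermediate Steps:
$c{\left(y \right)} = \frac{1}{2 y}$ ($c{\left(y \right)} = \frac{1}{y + y} = \frac{1}{2 y}$)
$\left(\frac{3}{-2} + \frac{3}{-3}\right) \left(1 + 0\right) c{\left(8 \right)} a{\left(7,0 \right)} = \left(\frac{3}{-2} + \frac{3}{-3}\right) \left(1 + 0\right) \frac{1}{2 \cdot 8} \left(-1 - 7\right) = \left(3 \left(- \frac{1}{2}\right) + 3 \left(- \frac{1}{3}\right)\right) 1 \cdot \frac{1}{2} \cdot \frac{1}{8} \left(-1 - 7\right) = \left(- \frac{3}{2} - 1\right) 1 \cdot \frac{1}{16} \left(-8\right) = \left(- \frac{5}{2}\right) 1 \cdot \frac{1}{16} \left(-8\right) = \left(- \frac{5}{2}\right) \frac{1}{16} \left(-8\right) = \left(- \frac{5}{32}\right) \left(-8\right) = \frac{5}{4}$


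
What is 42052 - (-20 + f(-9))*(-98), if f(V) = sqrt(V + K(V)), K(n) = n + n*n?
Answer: 40092 + 294*sqrt(7) ≈ 40870.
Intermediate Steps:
K(n) = n + n**2
f(V) = sqrt(V + V*(1 + V))
42052 - (-20 + f(-9))*(-98) = 42052 - (-20 + sqrt(-9*(2 - 9)))*(-98) = 42052 - (-20 + sqrt(-9*(-7)))*(-98) = 42052 - (-20 + sqrt(63))*(-98) = 42052 - (-20 + 3*sqrt(7))*(-98) = 42052 - (1960 - 294*sqrt(7)) = 42052 + (-1960 + 294*sqrt(7)) = 40092 + 294*sqrt(7)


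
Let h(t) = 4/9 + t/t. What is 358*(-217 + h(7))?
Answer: -694520/9 ≈ -77169.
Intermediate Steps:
h(t) = 13/9 (h(t) = 4*(1/9) + 1 = 4/9 + 1 = 13/9)
358*(-217 + h(7)) = 358*(-217 + 13/9) = 358*(-1940/9) = -694520/9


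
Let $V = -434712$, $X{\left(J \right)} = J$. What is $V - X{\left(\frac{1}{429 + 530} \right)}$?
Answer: $- \frac{416888809}{959} \approx -4.3471 \cdot 10^{5}$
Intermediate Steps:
$V - X{\left(\frac{1}{429 + 530} \right)} = -434712 - \frac{1}{429 + 530} = -434712 - \frac{1}{959} = - \frac{416888809}{959}$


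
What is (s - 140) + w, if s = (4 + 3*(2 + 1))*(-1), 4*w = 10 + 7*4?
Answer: -287/2 ≈ -143.50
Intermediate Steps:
w = 19/2 (w = (10 + 7*4)/4 = (10 + 28)/4 = (¼)*38 = 19/2 ≈ 9.5000)
s = -13 (s = (4 + 3*3)*(-1) = (4 + 9)*(-1) = 13*(-1) = -13)
(s - 140) + w = (-13 - 140) + 19/2 = -153 + 19/2 = -287/2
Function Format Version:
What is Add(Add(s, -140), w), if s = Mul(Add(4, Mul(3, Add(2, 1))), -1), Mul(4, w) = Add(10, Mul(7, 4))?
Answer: Rational(-287, 2) ≈ -143.50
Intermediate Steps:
w = Rational(19, 2) (w = Mul(Rational(1, 4), Add(10, Mul(7, 4))) = Mul(Rational(1, 4), Add(10, 28)) = Mul(Rational(1, 4), 38) = Rational(19, 2) ≈ 9.5000)
s = -13 (s = Mul(Add(4, Mul(3, 3)), -1) = Mul(Add(4, 9), -1) = Mul(13, -1) = -13)
Add(Add(s, -140), w) = Add(Add(-13, -140), Rational(19, 2)) = Add(-153, Rational(19, 2)) = Rational(-287, 2)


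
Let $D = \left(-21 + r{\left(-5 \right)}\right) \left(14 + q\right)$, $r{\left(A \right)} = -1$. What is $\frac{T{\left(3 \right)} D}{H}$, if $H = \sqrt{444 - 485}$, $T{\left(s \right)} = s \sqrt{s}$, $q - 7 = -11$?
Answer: $\frac{660 i \sqrt{123}}{41} \approx 178.53 i$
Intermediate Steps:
$q = -4$ ($q = 7 - 11 = -4$)
$T{\left(s \right)} = s^{\frac{3}{2}}$
$D = -220$ ($D = \left(-21 - 1\right) \left(14 - 4\right) = \left(-22\right) 10 = -220$)
$H = i \sqrt{41}$ ($H = \sqrt{-41} = i \sqrt{41} \approx 6.4031 i$)
$\frac{T{\left(3 \right)} D}{H} = \frac{3^{\frac{3}{2}} \left(-220\right)}{i \sqrt{41}} = 3 \sqrt{3} \left(-220\right) \left(- \frac{i \sqrt{41}}{41}\right) = - 660 \sqrt{3} \left(- \frac{i \sqrt{41}}{41}\right) = \frac{660 i \sqrt{123}}{41}$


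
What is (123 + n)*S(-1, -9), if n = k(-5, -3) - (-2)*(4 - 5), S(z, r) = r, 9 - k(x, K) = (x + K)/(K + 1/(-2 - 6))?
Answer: -28674/25 ≈ -1147.0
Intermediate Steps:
k(x, K) = 9 - (K + x)/(-1/8 + K) (k(x, K) = 9 - (x + K)/(K + 1/(-2 - 6)) = 9 - (K + x)/(K + 1/(-8)) = 9 - (K + x)/(K - 1/8) = 9 - (K + x)/(-1/8 + K))
n = 111/25 (n = (-9 - 8*(-5) + 64*(-3))/(-1 + 8*(-3)) - (-2)*(4 - 5) = (-9 + 40 - 192)/(-1 - 24) - (-2)*(-1) = -161/(-25) - 1*2 = -1/25*(-161) - 2 = 161/25 - 2 = 111/25 ≈ 4.4400)
(123 + n)*S(-1, -9) = (123 + 111/25)*(-9) = (3186/25)*(-9) = -28674/25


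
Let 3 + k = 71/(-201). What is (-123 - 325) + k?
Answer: -90722/201 ≈ -451.35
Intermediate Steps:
k = -674/201 (k = -3 + 71/(-201) = -3 + 71*(-1/201) = -3 - 71/201 = -674/201 ≈ -3.3532)
(-123 - 325) + k = (-123 - 325) - 674/201 = -448 - 674/201 = -90722/201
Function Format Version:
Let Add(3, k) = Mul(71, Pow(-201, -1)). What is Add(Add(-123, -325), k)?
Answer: Rational(-90722, 201) ≈ -451.35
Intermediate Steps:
k = Rational(-674, 201) (k = Add(-3, Mul(71, Pow(-201, -1))) = Add(-3, Mul(71, Rational(-1, 201))) = Add(-3, Rational(-71, 201)) = Rational(-674, 201) ≈ -3.3532)
Add(Add(-123, -325), k) = Add(Add(-123, -325), Rational(-674, 201)) = Add(-448, Rational(-674, 201)) = Rational(-90722, 201)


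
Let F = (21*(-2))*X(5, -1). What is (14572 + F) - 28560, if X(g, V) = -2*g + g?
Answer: -13778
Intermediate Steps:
X(g, V) = -g
F = 210 (F = (21*(-2))*(-1*5) = -42*(-5) = 210)
(14572 + F) - 28560 = (14572 + 210) - 28560 = 14782 - 28560 = -13778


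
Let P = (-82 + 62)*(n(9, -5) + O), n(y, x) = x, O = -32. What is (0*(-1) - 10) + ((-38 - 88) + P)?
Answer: 604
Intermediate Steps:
P = 740 (P = (-82 + 62)*(-5 - 32) = -20*(-37) = 740)
(0*(-1) - 10) + ((-38 - 88) + P) = (0*(-1) - 10) + ((-38 - 88) + 740) = (0 - 10) + (-126 + 740) = -10 + 614 = 604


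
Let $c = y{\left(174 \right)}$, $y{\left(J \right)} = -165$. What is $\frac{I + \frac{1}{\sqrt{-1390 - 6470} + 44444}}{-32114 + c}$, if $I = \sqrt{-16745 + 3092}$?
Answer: $\frac{i - 133332 \sqrt{1517} - 6 i \sqrt{2980905}}{64558 \left(\sqrt{1965} - 22222 i\right)} \approx -6.9705 \cdot 10^{-10} - 0.0036199 i$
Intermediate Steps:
$I = 3 i \sqrt{1517}$ ($I = \sqrt{-13653} = 3 i \sqrt{1517} \approx 116.85 i$)
$c = -165$
$\frac{I + \frac{1}{\sqrt{-1390 - 6470} + 44444}}{-32114 + c} = \frac{3 i \sqrt{1517} + \frac{1}{\sqrt{-1390 - 6470} + 44444}}{-32114 - 165} = \frac{3 i \sqrt{1517} + \frac{1}{\sqrt{-7860} + 44444}}{-32279} = \left(3 i \sqrt{1517} + \frac{1}{2 i \sqrt{1965} + 44444}\right) \left(- \frac{1}{32279}\right) = \left(3 i \sqrt{1517} + \frac{1}{44444 + 2 i \sqrt{1965}}\right) \left(- \frac{1}{32279}\right) = \left(\frac{1}{44444 + 2 i \sqrt{1965}} + 3 i \sqrt{1517}\right) \left(- \frac{1}{32279}\right) = - \frac{1}{32279 \left(44444 + 2 i \sqrt{1965}\right)} - \frac{3 i \sqrt{1517}}{32279}$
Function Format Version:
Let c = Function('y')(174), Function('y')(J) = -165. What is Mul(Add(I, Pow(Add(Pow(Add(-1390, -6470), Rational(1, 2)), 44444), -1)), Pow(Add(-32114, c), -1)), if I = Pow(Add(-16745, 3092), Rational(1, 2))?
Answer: Mul(Rational(1, 64558), Pow(Add(Pow(1965, Rational(1, 2)), Mul(-22222, I)), -1), Add(I, Mul(-133332, Pow(1517, Rational(1, 2))), Mul(-6, I, Pow(2980905, Rational(1, 2))))) ≈ Add(-6.9705e-10, Mul(-0.0036199, I))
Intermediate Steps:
I = Mul(3, I, Pow(1517, Rational(1, 2))) (I = Pow(-13653, Rational(1, 2)) = Mul(3, I, Pow(1517, Rational(1, 2))) ≈ Mul(116.85, I))
c = -165
Mul(Add(I, Pow(Add(Pow(Add(-1390, -6470), Rational(1, 2)), 44444), -1)), Pow(Add(-32114, c), -1)) = Mul(Add(Mul(3, I, Pow(1517, Rational(1, 2))), Pow(Add(Pow(Add(-1390, -6470), Rational(1, 2)), 44444), -1)), Pow(Add(-32114, -165), -1)) = Mul(Add(Mul(3, I, Pow(1517, Rational(1, 2))), Pow(Add(Pow(-7860, Rational(1, 2)), 44444), -1)), Pow(-32279, -1)) = Mul(Add(Mul(3, I, Pow(1517, Rational(1, 2))), Pow(Add(Mul(2, I, Pow(1965, Rational(1, 2))), 44444), -1)), Rational(-1, 32279)) = Mul(Add(Mul(3, I, Pow(1517, Rational(1, 2))), Pow(Add(44444, Mul(2, I, Pow(1965, Rational(1, 2)))), -1)), Rational(-1, 32279)) = Mul(Add(Pow(Add(44444, Mul(2, I, Pow(1965, Rational(1, 2)))), -1), Mul(3, I, Pow(1517, Rational(1, 2)))), Rational(-1, 32279)) = Add(Mul(Rational(-1, 32279), Pow(Add(44444, Mul(2, I, Pow(1965, Rational(1, 2)))), -1)), Mul(Rational(-3, 32279), I, Pow(1517, Rational(1, 2))))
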